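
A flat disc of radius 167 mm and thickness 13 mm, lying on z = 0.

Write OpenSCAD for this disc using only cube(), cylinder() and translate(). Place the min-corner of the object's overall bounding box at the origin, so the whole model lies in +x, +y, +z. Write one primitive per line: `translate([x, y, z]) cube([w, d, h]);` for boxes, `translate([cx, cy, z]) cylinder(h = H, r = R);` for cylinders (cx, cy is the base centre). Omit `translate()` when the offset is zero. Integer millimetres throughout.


translate([167, 167, 0]) cylinder(h = 13, r = 167);


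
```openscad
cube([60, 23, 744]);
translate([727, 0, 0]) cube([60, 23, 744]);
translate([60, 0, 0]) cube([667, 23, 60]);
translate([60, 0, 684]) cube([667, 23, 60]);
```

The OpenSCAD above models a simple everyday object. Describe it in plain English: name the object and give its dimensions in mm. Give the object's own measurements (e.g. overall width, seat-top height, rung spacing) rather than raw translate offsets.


A rectangular picture frame lying in the x–z plane (depth along y). The opening is 667 mm wide (x) by 624 mm tall (z), surrounded by a border 60 mm wide on all four sides. The frame is 23 mm deep and is made of two full-height vertical stiles with two horizontal rails fitted between them.


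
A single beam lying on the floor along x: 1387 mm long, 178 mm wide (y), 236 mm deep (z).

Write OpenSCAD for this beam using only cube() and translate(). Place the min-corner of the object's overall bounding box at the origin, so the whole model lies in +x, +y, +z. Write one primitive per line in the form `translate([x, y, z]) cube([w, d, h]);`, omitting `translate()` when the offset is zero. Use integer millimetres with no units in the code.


cube([1387, 178, 236]);


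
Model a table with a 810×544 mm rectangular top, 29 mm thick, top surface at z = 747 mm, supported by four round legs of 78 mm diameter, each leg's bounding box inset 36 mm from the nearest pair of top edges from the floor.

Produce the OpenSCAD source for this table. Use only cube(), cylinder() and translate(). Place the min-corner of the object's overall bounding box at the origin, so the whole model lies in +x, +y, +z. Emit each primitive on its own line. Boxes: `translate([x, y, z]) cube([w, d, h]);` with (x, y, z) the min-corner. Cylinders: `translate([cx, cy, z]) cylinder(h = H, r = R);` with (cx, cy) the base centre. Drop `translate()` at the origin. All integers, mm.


translate([0, 0, 718]) cube([810, 544, 29]);
translate([75, 75, 0]) cylinder(h = 718, r = 39);
translate([735, 75, 0]) cylinder(h = 718, r = 39);
translate([75, 469, 0]) cylinder(h = 718, r = 39);
translate([735, 469, 0]) cylinder(h = 718, r = 39);


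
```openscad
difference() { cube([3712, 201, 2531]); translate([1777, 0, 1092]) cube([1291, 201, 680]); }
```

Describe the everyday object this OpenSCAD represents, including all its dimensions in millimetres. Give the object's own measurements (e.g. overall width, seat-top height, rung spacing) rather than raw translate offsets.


A wall 3712 mm long (x), 201 mm thick (y), 2531 mm tall, with a rectangular window opening cut through it. The opening is 1291 mm wide and 680 mm tall; its sill is at z = 1092 mm and its near (−x) edge is 1777 mm from the wall's −x end. The opening passes through the full wall thickness.


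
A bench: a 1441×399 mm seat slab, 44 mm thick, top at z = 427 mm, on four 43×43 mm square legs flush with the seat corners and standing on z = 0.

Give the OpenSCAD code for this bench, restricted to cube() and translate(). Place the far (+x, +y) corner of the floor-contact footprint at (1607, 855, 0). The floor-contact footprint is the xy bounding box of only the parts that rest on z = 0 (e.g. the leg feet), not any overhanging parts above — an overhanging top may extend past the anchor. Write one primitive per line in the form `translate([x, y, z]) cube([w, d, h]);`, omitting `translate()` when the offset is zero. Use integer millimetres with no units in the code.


// leg_h = 427 − 44 = 383
translate([166, 456, 383]) cube([1441, 399, 44]);
translate([166, 456, 0]) cube([43, 43, 383]);
translate([166, 812, 0]) cube([43, 43, 383]);
translate([1564, 456, 0]) cube([43, 43, 383]);
translate([1564, 812, 0]) cube([43, 43, 383]);


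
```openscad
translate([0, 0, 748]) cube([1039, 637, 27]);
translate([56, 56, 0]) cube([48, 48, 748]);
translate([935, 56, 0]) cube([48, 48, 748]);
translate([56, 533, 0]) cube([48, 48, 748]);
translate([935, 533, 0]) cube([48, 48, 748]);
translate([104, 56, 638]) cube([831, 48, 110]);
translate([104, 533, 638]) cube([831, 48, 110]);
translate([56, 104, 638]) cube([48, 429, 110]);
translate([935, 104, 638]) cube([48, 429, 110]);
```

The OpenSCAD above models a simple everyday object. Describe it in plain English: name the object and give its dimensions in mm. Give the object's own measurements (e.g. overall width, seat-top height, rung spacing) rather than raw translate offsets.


A table: top 1039 mm (x) × 637 mm (y), 27 mm thick, upper face at z = 775 mm, on four 48×48 mm square legs, each inset 56 mm from the nearest pair of top edges from z = 0 to the bottom of the top. Four apron rails, 48 mm thick and 110 mm tall, run between adjacent legs with their top edges flush with the underside of the top and their outer faces flush with the legs' outer faces.


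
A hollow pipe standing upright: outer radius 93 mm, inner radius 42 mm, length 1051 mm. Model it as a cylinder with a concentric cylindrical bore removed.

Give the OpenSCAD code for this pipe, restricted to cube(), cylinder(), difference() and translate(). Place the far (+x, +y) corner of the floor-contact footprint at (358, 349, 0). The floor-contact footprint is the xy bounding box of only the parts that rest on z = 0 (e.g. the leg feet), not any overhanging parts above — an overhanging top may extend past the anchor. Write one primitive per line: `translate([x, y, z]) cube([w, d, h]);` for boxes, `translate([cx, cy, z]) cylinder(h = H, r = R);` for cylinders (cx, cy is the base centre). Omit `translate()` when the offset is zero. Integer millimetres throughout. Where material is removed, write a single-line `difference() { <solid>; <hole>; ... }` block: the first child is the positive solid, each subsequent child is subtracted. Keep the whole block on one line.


difference() { translate([265, 256, 0]) cylinder(h = 1051, r = 93); translate([265, 256, 0]) cylinder(h = 1051, r = 42); }


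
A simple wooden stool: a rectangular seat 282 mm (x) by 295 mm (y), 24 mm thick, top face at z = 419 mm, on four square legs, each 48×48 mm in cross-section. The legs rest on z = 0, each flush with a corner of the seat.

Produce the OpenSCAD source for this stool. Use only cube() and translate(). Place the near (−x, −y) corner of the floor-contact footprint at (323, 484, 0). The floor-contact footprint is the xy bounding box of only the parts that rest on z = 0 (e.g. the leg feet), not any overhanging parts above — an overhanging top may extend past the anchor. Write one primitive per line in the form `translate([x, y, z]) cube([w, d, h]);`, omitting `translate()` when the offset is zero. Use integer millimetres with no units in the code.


// leg_h = 419 - 24 = 395
translate([323, 484, 395]) cube([282, 295, 24]);
translate([323, 484, 0]) cube([48, 48, 395]);
translate([557, 484, 0]) cube([48, 48, 395]);
translate([323, 731, 0]) cube([48, 48, 395]);
translate([557, 731, 0]) cube([48, 48, 395]);


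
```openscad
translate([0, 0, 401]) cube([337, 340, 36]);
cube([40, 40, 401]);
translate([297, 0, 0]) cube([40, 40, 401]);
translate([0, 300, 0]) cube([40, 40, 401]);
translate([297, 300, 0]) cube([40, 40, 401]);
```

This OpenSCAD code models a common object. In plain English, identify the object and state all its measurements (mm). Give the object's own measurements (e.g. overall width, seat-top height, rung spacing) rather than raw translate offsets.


A four-legged stool. The seat is a 337×340×36 mm slab whose top surface is at z = 437 mm; four square legs, each 40×40 mm in cross-section, run from the floor (z = 0) to the underside of the seat, each flush with a corner of the seat.


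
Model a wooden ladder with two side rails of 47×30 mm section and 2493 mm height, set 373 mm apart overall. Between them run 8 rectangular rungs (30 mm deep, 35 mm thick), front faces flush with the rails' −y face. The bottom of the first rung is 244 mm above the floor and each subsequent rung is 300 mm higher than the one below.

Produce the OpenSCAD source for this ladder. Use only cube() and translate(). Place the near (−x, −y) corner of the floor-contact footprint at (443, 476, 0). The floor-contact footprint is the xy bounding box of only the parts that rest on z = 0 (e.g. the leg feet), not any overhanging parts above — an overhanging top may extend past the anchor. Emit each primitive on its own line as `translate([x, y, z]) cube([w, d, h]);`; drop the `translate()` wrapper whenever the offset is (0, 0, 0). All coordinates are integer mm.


translate([443, 476, 0]) cube([47, 30, 2493]);
translate([769, 476, 0]) cube([47, 30, 2493]);
translate([490, 476, 244]) cube([279, 30, 35]);
translate([490, 476, 544]) cube([279, 30, 35]);
translate([490, 476, 844]) cube([279, 30, 35]);
translate([490, 476, 1144]) cube([279, 30, 35]);
translate([490, 476, 1444]) cube([279, 30, 35]);
translate([490, 476, 1744]) cube([279, 30, 35]);
translate([490, 476, 2044]) cube([279, 30, 35]);
translate([490, 476, 2344]) cube([279, 30, 35]);


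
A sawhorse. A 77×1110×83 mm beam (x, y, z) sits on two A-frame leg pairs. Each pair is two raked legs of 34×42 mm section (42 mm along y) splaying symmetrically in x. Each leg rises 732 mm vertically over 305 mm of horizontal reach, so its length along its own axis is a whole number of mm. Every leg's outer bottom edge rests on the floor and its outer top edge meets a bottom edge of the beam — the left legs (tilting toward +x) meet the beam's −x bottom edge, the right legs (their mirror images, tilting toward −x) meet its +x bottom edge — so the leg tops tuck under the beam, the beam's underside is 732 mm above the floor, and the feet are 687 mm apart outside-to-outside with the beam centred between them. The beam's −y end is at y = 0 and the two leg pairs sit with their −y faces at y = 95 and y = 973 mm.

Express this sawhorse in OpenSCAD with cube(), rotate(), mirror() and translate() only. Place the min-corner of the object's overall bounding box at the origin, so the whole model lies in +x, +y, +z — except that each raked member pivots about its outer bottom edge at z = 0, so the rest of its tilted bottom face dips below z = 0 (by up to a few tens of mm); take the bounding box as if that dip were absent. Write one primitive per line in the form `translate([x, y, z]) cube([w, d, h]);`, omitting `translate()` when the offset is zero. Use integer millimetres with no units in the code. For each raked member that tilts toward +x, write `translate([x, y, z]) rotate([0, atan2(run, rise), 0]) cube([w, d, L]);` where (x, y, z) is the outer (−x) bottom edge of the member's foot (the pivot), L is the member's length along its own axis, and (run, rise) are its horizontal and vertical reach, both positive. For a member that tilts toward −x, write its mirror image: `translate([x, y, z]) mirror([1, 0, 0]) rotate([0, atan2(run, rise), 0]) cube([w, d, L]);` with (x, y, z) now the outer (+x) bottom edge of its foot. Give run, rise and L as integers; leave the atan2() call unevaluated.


// leg length = √(305² + 732²) = 793
// right-leg outer foot x = 2·305 + 77 = 687
// beam min-corner = (305, 0, 732)
translate([305, 0, 732]) cube([77, 1110, 83]);
translate([0, 95, 0]) rotate([0, atan2(305, 732), 0]) cube([34, 42, 793]);
translate([687, 95, 0]) mirror([1, 0, 0]) rotate([0, atan2(305, 732), 0]) cube([34, 42, 793]);
translate([0, 973, 0]) rotate([0, atan2(305, 732), 0]) cube([34, 42, 793]);
translate([687, 973, 0]) mirror([1, 0, 0]) rotate([0, atan2(305, 732), 0]) cube([34, 42, 793]);


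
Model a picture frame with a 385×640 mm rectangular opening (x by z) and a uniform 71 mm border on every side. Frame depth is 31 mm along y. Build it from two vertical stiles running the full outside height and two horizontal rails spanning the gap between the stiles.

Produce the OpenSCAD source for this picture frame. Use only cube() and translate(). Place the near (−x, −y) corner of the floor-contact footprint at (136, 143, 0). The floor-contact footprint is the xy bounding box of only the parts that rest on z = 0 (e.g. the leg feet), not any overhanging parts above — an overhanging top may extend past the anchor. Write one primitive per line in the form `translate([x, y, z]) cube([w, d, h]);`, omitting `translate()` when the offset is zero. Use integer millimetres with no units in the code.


translate([136, 143, 0]) cube([71, 31, 782]);
translate([592, 143, 0]) cube([71, 31, 782]);
translate([207, 143, 0]) cube([385, 31, 71]);
translate([207, 143, 711]) cube([385, 31, 71]);


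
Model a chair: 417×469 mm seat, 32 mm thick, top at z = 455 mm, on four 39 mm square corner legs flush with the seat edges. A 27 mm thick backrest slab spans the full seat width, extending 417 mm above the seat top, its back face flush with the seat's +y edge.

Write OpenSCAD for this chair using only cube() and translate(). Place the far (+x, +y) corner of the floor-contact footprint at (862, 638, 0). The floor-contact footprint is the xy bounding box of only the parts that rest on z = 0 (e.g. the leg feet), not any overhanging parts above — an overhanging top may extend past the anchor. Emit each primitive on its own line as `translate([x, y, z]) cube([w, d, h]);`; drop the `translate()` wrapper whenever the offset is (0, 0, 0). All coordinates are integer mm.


translate([445, 169, 423]) cube([417, 469, 32]);
translate([445, 169, 0]) cube([39, 39, 423]);
translate([823, 169, 0]) cube([39, 39, 423]);
translate([445, 599, 0]) cube([39, 39, 423]);
translate([823, 599, 0]) cube([39, 39, 423]);
translate([445, 611, 455]) cube([417, 27, 417]);


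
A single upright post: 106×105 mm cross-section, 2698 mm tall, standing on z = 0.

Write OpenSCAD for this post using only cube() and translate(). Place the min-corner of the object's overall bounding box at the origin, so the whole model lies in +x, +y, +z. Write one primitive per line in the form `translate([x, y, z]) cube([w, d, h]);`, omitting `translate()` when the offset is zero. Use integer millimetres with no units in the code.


cube([106, 105, 2698]);


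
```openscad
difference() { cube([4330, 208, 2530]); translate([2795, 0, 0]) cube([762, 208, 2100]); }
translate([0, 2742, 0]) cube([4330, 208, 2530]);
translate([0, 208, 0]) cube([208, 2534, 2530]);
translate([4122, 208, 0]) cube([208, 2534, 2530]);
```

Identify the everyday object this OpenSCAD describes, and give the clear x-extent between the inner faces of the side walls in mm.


A single room. The interior width is 3914 mm.

Four walls enclosing a rectangle with a door in the front wall — a room. Outside width 4330 minus two 208 mm walls gives 3914 mm.


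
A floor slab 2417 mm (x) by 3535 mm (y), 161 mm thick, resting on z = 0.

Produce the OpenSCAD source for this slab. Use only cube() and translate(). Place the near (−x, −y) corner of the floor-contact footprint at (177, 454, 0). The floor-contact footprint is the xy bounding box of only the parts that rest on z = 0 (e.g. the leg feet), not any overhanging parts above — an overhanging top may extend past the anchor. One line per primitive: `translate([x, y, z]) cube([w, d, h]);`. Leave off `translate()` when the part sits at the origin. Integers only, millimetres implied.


translate([177, 454, 0]) cube([2417, 3535, 161]);


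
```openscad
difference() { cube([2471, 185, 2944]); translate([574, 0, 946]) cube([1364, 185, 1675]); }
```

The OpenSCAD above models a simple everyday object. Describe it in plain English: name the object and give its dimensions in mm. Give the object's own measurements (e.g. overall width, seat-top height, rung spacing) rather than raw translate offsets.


A wall 2471 mm long (x), 185 mm thick (y), 2944 mm tall, with a rectangular window opening cut through it. The opening is 1364 mm wide and 1675 mm tall; its sill is at z = 946 mm and its near (−x) edge is 574 mm from the wall's −x end. The opening passes through the full wall thickness.


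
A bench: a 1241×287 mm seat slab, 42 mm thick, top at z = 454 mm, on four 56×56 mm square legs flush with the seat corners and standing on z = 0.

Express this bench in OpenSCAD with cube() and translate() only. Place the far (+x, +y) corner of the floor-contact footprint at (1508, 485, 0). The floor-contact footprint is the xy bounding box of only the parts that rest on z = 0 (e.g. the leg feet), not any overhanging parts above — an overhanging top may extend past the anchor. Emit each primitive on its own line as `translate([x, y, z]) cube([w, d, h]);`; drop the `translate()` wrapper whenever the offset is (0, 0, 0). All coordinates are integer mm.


// leg_h = 454 − 42 = 412
translate([267, 198, 412]) cube([1241, 287, 42]);
translate([267, 198, 0]) cube([56, 56, 412]);
translate([267, 429, 0]) cube([56, 56, 412]);
translate([1452, 198, 0]) cube([56, 56, 412]);
translate([1452, 429, 0]) cube([56, 56, 412]);


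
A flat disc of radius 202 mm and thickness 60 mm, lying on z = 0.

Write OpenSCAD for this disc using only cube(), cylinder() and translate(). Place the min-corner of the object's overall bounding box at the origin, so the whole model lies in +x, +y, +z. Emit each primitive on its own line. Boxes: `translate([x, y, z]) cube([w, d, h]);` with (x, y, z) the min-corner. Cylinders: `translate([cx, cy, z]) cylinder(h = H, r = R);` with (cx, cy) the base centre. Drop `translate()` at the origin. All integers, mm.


translate([202, 202, 0]) cylinder(h = 60, r = 202);


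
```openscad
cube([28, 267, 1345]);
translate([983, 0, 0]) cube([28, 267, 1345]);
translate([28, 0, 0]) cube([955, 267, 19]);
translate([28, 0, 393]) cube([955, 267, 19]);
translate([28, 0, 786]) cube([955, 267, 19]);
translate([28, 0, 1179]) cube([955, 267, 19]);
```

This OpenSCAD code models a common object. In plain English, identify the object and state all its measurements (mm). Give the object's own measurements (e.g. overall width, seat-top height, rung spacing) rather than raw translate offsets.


An open bookshelf. Two side panels, each 28 mm thick, 267 mm deep and 1345 mm tall, stand 1011 mm apart (outside-to-outside). Between them sit 4 shelves, each 19 mm thick and 267 mm deep, spanning the full gap between the sides. The bottom shelf rests on the floor (its underside at z = 0) and the clear gap between one shelf's top and the next shelf's underside is 374 mm.


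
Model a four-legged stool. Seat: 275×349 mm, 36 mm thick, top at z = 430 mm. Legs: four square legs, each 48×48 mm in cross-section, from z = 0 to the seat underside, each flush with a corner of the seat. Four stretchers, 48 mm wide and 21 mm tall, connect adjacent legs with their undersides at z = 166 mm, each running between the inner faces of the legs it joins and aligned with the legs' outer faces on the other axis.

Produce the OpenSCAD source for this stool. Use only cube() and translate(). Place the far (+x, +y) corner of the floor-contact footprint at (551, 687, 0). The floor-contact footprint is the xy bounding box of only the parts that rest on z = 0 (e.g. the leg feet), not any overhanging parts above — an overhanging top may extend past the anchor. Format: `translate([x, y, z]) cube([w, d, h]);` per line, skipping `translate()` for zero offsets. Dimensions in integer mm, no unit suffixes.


// leg_h = 430 - 36 = 394
// stretcher span = 275 - 2*48 = 179
translate([276, 338, 394]) cube([275, 349, 36]);
translate([276, 338, 0]) cube([48, 48, 394]);
translate([503, 338, 0]) cube([48, 48, 394]);
translate([276, 639, 0]) cube([48, 48, 394]);
translate([503, 639, 0]) cube([48, 48, 394]);
translate([324, 338, 166]) cube([179, 48, 21]);
translate([324, 639, 166]) cube([179, 48, 21]);
translate([276, 386, 166]) cube([48, 253, 21]);
translate([503, 386, 166]) cube([48, 253, 21]);


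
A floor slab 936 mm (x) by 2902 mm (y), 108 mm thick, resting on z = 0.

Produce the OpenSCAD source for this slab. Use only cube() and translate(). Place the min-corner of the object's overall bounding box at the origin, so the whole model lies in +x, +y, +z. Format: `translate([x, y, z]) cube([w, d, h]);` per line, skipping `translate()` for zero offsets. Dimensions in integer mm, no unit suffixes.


cube([936, 2902, 108]);


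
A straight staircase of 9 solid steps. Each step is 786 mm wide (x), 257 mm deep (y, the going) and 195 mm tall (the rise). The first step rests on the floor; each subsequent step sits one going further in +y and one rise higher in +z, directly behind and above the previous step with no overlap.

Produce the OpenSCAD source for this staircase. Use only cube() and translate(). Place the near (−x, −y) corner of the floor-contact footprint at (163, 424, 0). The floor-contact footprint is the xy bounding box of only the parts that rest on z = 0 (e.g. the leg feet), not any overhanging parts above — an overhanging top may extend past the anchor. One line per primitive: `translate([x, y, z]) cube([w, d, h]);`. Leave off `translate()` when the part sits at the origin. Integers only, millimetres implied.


translate([163, 424, 0]) cube([786, 257, 195]);
translate([163, 681, 195]) cube([786, 257, 195]);
translate([163, 938, 390]) cube([786, 257, 195]);
translate([163, 1195, 585]) cube([786, 257, 195]);
translate([163, 1452, 780]) cube([786, 257, 195]);
translate([163, 1709, 975]) cube([786, 257, 195]);
translate([163, 1966, 1170]) cube([786, 257, 195]);
translate([163, 2223, 1365]) cube([786, 257, 195]);
translate([163, 2480, 1560]) cube([786, 257, 195]);


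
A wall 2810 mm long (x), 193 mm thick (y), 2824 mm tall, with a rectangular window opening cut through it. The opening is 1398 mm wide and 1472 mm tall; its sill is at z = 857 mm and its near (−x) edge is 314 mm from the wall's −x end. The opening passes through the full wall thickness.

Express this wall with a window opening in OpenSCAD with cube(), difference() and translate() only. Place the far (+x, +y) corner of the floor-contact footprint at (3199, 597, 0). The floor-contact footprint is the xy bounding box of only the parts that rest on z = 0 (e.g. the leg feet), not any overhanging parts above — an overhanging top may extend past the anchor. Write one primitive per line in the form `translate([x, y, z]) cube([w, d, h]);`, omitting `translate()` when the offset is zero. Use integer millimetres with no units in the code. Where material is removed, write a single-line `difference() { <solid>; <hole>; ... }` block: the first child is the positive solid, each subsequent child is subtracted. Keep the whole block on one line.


difference() { translate([389, 404, 0]) cube([2810, 193, 2824]); translate([703, 404, 857]) cube([1398, 193, 1472]); }


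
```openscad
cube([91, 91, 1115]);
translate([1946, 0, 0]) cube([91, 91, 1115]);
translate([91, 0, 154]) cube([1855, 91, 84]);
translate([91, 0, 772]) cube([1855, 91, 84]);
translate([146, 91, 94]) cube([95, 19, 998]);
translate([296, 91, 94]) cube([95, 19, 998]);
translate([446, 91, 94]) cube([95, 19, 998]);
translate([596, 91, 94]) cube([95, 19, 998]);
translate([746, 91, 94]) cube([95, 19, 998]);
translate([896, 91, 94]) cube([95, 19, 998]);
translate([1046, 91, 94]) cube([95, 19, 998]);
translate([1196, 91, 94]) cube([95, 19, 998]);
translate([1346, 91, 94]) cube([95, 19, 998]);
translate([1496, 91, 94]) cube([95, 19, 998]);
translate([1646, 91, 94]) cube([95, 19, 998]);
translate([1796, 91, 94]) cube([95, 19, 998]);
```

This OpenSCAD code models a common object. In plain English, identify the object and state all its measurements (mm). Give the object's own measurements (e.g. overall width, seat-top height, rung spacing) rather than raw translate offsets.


A fence section. Two 91×91 mm posts, 1115 mm tall, stand on the floor with a clear span of 1855 mm between their inner faces. Two horizontal rails of 91×84 mm section span the gap between the posts with their undersides at z = 154 mm and z = 772 mm, flush with the posts' −y face. 12 pickets, each 95 mm wide, 19 mm thick and 998 mm tall, are fixed to the +y face of the rails with their bottoms at z = 94 mm, spaced across the span with a 55 mm gap after the −x post and between neighbouring pickets and before the +x post.


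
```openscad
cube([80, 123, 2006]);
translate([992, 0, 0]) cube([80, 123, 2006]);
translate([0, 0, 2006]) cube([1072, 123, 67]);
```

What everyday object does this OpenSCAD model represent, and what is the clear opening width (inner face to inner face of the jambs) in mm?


A door frame. The clear opening width is 912 mm.

Two 2006 mm tall posts with a header on top — a door frame. The left jamb is 80 mm wide at x = 0; the right jamb starts at x = 992. The clear opening is 992 − 80 = 912 mm.


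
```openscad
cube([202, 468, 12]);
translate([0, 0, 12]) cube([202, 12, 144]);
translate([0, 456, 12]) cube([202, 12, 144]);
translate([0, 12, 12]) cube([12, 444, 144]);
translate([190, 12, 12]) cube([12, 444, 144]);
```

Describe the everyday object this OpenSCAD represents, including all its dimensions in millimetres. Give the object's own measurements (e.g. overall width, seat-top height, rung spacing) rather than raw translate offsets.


An open-topped rectangular box: outside dimensions 202×468×156 mm, with a uniform wall and base thickness of 12 mm. The base is a full 202×468 slab on the floor; four walls sit on top of the base. The front and back walls (the −y and +y sides) span the full width; the two side walls fit between them.


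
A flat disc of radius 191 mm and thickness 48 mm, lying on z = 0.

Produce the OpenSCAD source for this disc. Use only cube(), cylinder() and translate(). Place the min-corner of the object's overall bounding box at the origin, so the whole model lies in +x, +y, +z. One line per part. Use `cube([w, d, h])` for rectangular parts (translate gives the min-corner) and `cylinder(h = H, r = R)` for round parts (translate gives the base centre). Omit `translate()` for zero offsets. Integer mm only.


translate([191, 191, 0]) cylinder(h = 48, r = 191);


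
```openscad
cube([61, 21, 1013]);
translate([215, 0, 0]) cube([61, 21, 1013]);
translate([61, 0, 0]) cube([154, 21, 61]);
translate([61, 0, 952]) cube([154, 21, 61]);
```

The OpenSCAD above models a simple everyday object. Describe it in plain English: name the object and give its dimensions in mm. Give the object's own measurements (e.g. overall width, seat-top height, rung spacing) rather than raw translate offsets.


A rectangular picture frame lying in the x–z plane (depth along y). The opening is 154 mm wide (x) by 891 mm tall (z), surrounded by a border 61 mm wide on all four sides. The frame is 21 mm deep and is made of two full-height vertical stiles with two horizontal rails fitted between them.


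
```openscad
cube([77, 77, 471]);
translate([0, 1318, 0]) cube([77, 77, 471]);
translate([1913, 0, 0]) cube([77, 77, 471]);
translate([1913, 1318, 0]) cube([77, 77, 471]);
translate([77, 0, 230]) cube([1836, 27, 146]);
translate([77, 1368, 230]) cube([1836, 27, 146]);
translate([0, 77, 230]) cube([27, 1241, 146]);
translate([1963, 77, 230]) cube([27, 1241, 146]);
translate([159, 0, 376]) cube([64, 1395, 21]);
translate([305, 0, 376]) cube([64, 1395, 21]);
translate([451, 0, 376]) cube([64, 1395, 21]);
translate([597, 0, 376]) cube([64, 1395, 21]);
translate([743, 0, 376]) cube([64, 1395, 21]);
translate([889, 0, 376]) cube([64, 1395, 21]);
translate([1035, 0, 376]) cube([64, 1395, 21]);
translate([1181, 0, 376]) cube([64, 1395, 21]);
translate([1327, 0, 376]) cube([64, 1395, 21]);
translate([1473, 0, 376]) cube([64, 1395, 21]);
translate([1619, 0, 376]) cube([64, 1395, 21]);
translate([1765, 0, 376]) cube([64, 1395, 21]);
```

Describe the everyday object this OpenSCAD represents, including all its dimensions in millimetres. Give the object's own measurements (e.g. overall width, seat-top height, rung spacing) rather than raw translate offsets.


A bed frame 1990 mm long (x) by 1395 mm wide (y). Four 77×77 mm corner posts, 471 mm tall, at the corners of the footprint. Four rails of 27 mm thickness and 146 mm height run between adjacent posts with their undersides at z = 230 mm, their outer faces flush with the outside of the frame (the two x-running rails run between the posts' inner faces; the two y-running rails run between the posts' inner faces). 12 slats, each 64 mm wide (x) and 21 mm thick, lie across the top of the two x-running rails, running the full 1395 mm width of the frame in y; along x they sit between the end posts with a 82 mm gap after the −x posts and between neighbouring slats, leaving 84 mm before the +x posts.


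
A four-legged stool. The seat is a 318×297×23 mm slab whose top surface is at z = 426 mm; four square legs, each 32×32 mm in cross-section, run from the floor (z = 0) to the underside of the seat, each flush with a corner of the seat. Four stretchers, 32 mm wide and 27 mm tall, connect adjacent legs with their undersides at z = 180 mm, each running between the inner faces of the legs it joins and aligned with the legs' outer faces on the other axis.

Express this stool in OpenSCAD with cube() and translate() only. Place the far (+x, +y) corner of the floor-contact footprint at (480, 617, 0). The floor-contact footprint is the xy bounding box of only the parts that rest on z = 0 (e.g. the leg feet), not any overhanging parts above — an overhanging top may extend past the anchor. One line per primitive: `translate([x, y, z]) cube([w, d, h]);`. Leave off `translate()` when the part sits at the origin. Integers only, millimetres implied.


translate([162, 320, 403]) cube([318, 297, 23]);
translate([162, 320, 0]) cube([32, 32, 403]);
translate([448, 320, 0]) cube([32, 32, 403]);
translate([162, 585, 0]) cube([32, 32, 403]);
translate([448, 585, 0]) cube([32, 32, 403]);
translate([194, 320, 180]) cube([254, 32, 27]);
translate([194, 585, 180]) cube([254, 32, 27]);
translate([162, 352, 180]) cube([32, 233, 27]);
translate([448, 352, 180]) cube([32, 233, 27]);


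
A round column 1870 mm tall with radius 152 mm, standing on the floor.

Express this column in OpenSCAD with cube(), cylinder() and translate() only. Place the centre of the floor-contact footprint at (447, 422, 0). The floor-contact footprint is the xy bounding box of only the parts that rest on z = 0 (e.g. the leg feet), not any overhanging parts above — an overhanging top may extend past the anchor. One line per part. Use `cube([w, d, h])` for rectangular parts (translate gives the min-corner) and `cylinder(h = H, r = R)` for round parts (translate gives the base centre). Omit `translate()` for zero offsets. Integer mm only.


translate([447, 422, 0]) cylinder(h = 1870, r = 152);


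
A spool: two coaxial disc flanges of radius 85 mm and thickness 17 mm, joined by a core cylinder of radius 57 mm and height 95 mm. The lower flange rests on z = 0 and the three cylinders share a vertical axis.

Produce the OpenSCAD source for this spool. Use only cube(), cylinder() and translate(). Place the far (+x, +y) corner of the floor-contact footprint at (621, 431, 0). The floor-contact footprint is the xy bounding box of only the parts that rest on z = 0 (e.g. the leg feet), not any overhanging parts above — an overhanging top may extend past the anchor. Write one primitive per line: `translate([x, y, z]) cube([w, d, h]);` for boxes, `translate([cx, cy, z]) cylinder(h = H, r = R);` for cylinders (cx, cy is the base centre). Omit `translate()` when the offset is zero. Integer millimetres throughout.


translate([536, 346, 0]) cylinder(h = 17, r = 85);
translate([536, 346, 17]) cylinder(h = 95, r = 57);
translate([536, 346, 112]) cylinder(h = 17, r = 85);


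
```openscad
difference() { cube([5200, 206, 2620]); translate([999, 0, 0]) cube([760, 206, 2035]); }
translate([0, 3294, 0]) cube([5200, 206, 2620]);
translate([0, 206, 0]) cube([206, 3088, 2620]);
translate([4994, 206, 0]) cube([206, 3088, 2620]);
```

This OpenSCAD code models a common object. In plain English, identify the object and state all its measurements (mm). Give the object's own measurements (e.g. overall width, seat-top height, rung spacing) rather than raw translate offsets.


A single room: four walls, each 2620 mm tall and 206 mm thick, enclosing an outside footprint 5200×3500 mm (x × y), no floor or roof. The front and back walls (−y and +y sides) run the full x-width; the side walls fit between their inner faces. A door opening 760 mm wide and 2035 mm tall is cut through the front wall from the floor up, its −x edge 999 mm from the wall's −x end.


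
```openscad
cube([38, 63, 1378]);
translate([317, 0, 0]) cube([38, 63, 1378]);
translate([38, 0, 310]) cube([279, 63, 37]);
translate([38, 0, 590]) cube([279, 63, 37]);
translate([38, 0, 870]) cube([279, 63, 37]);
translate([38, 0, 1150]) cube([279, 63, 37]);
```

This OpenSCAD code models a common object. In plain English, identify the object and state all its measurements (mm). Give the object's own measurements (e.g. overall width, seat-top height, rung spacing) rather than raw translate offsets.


A straight ladder. Two 38×63 mm vertical rails, 1378 mm tall, stand 355 mm apart (outside-to-outside) with their front faces coplanar on the −y side. 4 rungs, each 63 mm deep and 37 mm tall, span between the inner faces of the rails, front faces flush with the rails. The lowest rung's underside is at z = 310 mm and rungs are spaced 280 mm apart (underside to underside).


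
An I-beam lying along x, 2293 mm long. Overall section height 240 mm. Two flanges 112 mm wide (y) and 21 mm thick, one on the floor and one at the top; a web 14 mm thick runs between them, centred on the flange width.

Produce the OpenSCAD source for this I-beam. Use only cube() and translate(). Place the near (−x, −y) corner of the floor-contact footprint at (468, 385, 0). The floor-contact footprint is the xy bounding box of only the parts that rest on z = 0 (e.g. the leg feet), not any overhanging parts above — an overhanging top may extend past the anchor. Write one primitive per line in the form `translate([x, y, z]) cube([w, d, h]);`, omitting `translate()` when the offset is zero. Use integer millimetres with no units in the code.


translate([468, 385, 0]) cube([2293, 112, 21]);
translate([468, 434, 21]) cube([2293, 14, 198]);
translate([468, 385, 219]) cube([2293, 112, 21]);


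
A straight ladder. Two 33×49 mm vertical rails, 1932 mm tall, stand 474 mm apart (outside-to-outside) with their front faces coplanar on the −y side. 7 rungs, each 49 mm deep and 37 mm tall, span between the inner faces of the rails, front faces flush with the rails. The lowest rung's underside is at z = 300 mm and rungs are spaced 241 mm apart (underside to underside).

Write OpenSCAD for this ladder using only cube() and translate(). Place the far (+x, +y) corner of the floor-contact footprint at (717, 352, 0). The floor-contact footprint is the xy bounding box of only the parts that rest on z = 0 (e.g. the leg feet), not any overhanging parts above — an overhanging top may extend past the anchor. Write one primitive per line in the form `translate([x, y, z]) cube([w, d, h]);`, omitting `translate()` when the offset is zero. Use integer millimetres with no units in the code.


// rung span = 474 - 2*33 = 408
// rung[k] z = 300 + k*241
translate([243, 303, 0]) cube([33, 49, 1932]);
translate([684, 303, 0]) cube([33, 49, 1932]);
translate([276, 303, 300]) cube([408, 49, 37]);
translate([276, 303, 541]) cube([408, 49, 37]);
translate([276, 303, 782]) cube([408, 49, 37]);
translate([276, 303, 1023]) cube([408, 49, 37]);
translate([276, 303, 1264]) cube([408, 49, 37]);
translate([276, 303, 1505]) cube([408, 49, 37]);
translate([276, 303, 1746]) cube([408, 49, 37]);


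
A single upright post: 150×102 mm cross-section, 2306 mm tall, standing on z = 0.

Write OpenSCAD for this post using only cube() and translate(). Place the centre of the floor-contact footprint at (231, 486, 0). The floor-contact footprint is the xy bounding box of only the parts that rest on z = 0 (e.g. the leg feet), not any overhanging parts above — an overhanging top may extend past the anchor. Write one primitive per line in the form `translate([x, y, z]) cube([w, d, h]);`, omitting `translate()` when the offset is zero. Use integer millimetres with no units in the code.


translate([156, 435, 0]) cube([150, 102, 2306]);


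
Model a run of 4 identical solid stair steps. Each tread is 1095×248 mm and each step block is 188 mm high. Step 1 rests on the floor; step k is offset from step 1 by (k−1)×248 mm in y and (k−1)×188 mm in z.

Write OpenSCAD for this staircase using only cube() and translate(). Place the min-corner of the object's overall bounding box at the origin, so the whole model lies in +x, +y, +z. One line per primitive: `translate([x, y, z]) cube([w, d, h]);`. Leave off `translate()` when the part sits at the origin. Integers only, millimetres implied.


cube([1095, 248, 188]);
translate([0, 248, 188]) cube([1095, 248, 188]);
translate([0, 496, 376]) cube([1095, 248, 188]);
translate([0, 744, 564]) cube([1095, 248, 188]);


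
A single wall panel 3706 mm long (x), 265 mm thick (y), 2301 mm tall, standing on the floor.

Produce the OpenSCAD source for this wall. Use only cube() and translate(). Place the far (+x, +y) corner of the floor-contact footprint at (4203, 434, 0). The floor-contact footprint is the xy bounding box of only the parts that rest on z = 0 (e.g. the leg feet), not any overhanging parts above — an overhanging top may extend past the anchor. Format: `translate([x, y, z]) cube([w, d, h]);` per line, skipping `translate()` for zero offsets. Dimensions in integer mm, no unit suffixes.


translate([497, 169, 0]) cube([3706, 265, 2301]);


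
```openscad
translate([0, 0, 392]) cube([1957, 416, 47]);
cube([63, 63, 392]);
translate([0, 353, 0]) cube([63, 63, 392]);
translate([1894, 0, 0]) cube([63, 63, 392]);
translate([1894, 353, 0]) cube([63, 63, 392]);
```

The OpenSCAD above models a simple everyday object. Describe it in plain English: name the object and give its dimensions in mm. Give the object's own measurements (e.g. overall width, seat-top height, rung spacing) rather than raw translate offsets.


A long wooden bench with a 1957 mm (x) × 416 mm (y) seat, 47 mm thick, its top surface 439 mm above the floor. Four 63 mm square legs at the seat corners, flush with the edges, run from z = 0 to the seat underside.


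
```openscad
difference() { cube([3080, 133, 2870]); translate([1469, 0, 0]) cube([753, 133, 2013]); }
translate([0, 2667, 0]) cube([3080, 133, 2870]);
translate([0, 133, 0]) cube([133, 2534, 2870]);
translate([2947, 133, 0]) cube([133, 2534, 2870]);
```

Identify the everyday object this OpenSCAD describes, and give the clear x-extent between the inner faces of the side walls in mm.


A single room. The interior width is 2814 mm.

Four walls enclosing a rectangle with a door in the front wall — a room. Outside width 3080 minus two 133 mm walls gives 2814 mm.


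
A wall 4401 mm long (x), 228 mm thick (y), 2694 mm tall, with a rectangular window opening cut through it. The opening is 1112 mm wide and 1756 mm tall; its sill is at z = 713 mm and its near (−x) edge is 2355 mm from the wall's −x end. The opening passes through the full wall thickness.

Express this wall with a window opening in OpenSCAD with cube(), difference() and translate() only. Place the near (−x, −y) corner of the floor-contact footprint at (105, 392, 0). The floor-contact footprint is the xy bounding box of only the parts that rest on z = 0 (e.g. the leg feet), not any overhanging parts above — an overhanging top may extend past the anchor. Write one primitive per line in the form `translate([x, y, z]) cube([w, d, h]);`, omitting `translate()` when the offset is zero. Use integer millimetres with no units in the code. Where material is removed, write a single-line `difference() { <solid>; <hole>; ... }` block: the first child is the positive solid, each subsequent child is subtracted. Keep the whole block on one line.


difference() { translate([105, 392, 0]) cube([4401, 228, 2694]); translate([2460, 392, 713]) cube([1112, 228, 1756]); }
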